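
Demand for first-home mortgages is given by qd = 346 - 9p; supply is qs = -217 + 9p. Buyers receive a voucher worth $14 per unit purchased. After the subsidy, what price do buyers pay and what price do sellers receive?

Buyers pay 437/18; sellers receive 689/18

Pre-subsidy: 346 - 9p = -217 + 9p gives p* = 563/18, q* = 64.5.
With the rebate, buyers effectively pay pb = ps − 14, where ps is the price sellers receive.
Demand in terms of ps becomes qd = 346 − 9(ps − 14) = 472 - 9ps. Setting this equal to supply: 472 - 9ps = -217 + 9ps, so ps = 689/18.
Buyers pay pb = 689/18 − 14 = 437/18; q' = -217 + 9·(689/18) = 127.5.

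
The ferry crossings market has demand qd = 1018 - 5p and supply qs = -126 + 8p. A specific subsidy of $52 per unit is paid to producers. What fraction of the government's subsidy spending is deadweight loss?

DWL / government spending = 40/369

Pre-subsidy: 1018 - 5p = -126 + 8p gives p* = 88, q* = 578.
With the subsidy, sellers receive ps = pb + 52 for each unit, where pb is the price buyers pay.
Supply in terms of pb becomes qs = -126 + 8(pb + 52) = 290 + 8pb. Setting this equal to demand: 1018 - 5pb = 290 + 8pb, so pb = 56.
Sellers receive ps = 56 + 52 = 108; q' = 1018 − 5·56 = 738.
ΔCS = ½(578 + 738)(88 − 56) = 21056; ΔPS = ½(578 + 738)(108 − 88) = 13160.
Government spending = 52 × 738 = 38376.
DWL = ½ × 52 × (738 − 578) = 4160; fraction = 4160 / 38376 = 40/369.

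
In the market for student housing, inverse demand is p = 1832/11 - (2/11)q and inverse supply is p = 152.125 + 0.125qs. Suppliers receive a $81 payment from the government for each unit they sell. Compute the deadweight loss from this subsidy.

Pre-subsidy: 1832/11 - (2/11)q = 152.125 + 0.125q gives q* = 47 and p* = 158.
With the subsidy, sellers receive ps = pb + 81 for each unit, where pb is the price buyers pay.
On the curves, pb = 1832/11 - (2/11)q and ps = 152.125 + 0.125q; the wedge ps − pb = 81 gives 152.125 + 0.125q − (1832/11 - (2/11)q) = 81, so q' = 311.
Then pb = 1832/11 − (2/11)·311 = 110 and ps = 152.125 + 0.125·311 = 191.
The subsidy expands output by 311 − 47 = 264 past the efficient level; on those units the gap between marginal cost and willingness to pay runs from 0 up to 81.
DWL = ½ × 81 × 264 = 10692.

Deadweight loss = $10692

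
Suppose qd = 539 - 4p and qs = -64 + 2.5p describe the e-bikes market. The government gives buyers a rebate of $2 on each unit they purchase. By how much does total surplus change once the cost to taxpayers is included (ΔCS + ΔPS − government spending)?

Pre-subsidy: 539 - 4p = -64 + 2.5p gives p* = 1206/13, q* = 2183/13.
With the rebate, buyers effectively pay pb = ps − 2, where ps is the price sellers receive.
Demand in terms of ps becomes qd = 539 − 4(ps − 2) = 547 - 4ps. Setting this equal to supply: 547 - 4ps = -64 + 2.5ps, so ps = 94.
Buyers pay pb = 94 − 2 = 92; q' = -64 + 2.5·94 = 171.
ΔCS = ½(2183/13 + 171)(1206/13 − 92) = 22030/169; ΔPS = ½(2183/13 + 171)(94 − 1206/13) = 35248/169.
Government spending = 2 × 171 = 342.
Net change = 22030/169 + 35248/169 − 342 = -40/13. The loss equals the DWL triangle ½·2·40/13.

Net change in total surplus = -40/13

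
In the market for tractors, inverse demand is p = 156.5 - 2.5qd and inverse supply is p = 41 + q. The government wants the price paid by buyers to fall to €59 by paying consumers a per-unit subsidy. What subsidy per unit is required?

At a buyer price of 59, quantity demanded is 62.6 − 0.4·59 = 39.
Sellers supply 39 only when they receive ps = 41 + 1·39 = 80.
s = ps − pb = 80 − 59 = 21.

Required subsidy s = €21 per unit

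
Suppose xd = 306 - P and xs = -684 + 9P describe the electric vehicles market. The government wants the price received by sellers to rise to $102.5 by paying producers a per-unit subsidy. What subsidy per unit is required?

Required subsidy s = $35 per unit

At a seller price of 102.5, quantity supplied is -684 + 9·102.5 = 238.5.
Buyers absorb 238.5 only when they pay Pb with 306 − 1·Pb = 238.5, i.e. Pb = 67.5.
s = Ps − Pb = 102.5 − 67.5 = 35.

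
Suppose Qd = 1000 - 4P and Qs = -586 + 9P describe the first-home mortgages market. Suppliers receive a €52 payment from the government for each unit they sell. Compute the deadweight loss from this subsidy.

Pre-subsidy: 1000 - 4P = -586 + 9P gives P* = 122, Q* = 512.
With the subsidy, sellers receive Ps = Pb + 52 for each unit, where Pb is the price buyers pay.
Supply in terms of Pb becomes Qs = -586 + 9(Pb + 52) = -118 + 9Pb. Setting this equal to demand: 1000 - 4Pb = -118 + 9Pb, so Pb = 86.
Sellers receive Ps = 86 + 52 = 138; Q' = 1000 − 4·86 = 656.
The subsidy expands output by 656 − 512 = 144 past the efficient level; on those units the gap between marginal cost and willingness to pay runs from 0 up to 52.
DWL = ½ × 52 × 144 = 3744.

Deadweight loss = €3744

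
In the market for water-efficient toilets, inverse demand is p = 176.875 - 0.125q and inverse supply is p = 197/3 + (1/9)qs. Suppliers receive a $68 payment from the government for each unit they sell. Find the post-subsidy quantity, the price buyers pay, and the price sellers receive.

q' = 759; buyers pay $82; sellers receive $150

Pre-subsidy: 176.875 - 0.125q = 197/3 + (1/9)q gives q* = 471 and p* = 118.
With the subsidy, sellers receive ps = pb + 68 for each unit, where pb is the price buyers pay.
On the curves, pb = 176.875 - 0.125q and ps = 197/3 + (1/9)q; the wedge ps − pb = 68 gives 197/3 + (1/9)q − (176.875 - 0.125q) = 68, so q' = 759.
Then pb = 176.875 − 0.125·759 = 82 and ps = 197/3 + (1/9)·759 = 150.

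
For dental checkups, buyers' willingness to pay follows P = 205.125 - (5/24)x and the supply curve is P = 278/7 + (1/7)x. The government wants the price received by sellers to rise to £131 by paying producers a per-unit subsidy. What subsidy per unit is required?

Required subsidy s = £59 per unit

At a seller price of 131, quantity supplied is -278 + 7·131 = 639.
Buyers absorb 639 only when they pay Pb = 205.125 − (5/24)·639 = 72.
s = Ps − Pb = 131 − 72 = 59.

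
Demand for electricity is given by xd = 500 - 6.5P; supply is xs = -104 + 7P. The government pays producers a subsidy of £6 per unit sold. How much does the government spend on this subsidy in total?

Pre-subsidy: 500 - 6.5P = -104 + 7P gives P* = 1208/27, x* = 5648/27.
With the subsidy, sellers receive Ps = Pb + 6 for each unit, where Pb is the price buyers pay.
Supply in terms of Pb becomes xs = -104 + 7(Pb + 6) = -62 + 7Pb. Setting this equal to demand: 500 - 6.5Pb = -62 + 7Pb, so Pb = 1124/27.
Sellers receive Ps = 1124/27 + 6 = 1286/27; x' = 500 − 6.5·(1124/27) = 6194/27.
Government outlay = subsidy × quantity = 6 × 6194/27 = 12388/9.

Government cost = 12388/9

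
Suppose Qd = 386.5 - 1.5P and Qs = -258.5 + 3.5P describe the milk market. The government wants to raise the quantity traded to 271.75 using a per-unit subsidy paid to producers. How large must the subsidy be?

At Q = 271.75, invert demand for the buyer price: Pb = (386.5 − 271.75)/1.5 = 76.5; invert supply for the seller price: Ps = (271.75 − (-258.5))/3.5 = 151.5.
The subsidy must fill the gap: s = Ps − Pb = 151.5 − 76.5 = 75.

Required subsidy s = 75 per unit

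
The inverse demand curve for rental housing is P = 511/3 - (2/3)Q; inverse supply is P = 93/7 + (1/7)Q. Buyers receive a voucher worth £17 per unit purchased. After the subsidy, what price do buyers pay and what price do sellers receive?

Pre-subsidy: 511/3 - (2/3)Q = 93/7 + (1/7)Q gives Q* = 194 and P* = 41.
With the rebate, buyers effectively pay Pb = Ps − 17, where Ps is the price sellers receive.
On the curves, Pb = 511/3 - (2/3)Q and Ps = 93/7 + (1/7)Q; the wedge Ps − Pb = 17 gives 93/7 + (1/7)Q − (511/3 - (2/3)Q) = 17, so Q' = 215.
Then Pb = 511/3 − (2/3)·215 = 27 and Ps = 93/7 + (1/7)·215 = 44.

Buyers pay £27; sellers receive £44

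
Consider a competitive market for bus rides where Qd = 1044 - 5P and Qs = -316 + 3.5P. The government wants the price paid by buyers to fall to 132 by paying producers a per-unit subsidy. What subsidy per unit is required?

At a buyer price of 132, quantity demanded is 1044 − 5·132 = 384.
Sellers supply 384 only when they receive Ps with -316 + 3.5·Ps = 384, i.e. Ps = 200.
s = Ps − Pb = 200 − 132 = 68.

Required subsidy s = 68 per unit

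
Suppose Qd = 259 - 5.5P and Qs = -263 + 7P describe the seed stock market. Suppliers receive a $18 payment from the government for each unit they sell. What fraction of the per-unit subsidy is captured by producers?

Pre-subsidy: 259 - 5.5P = -263 + 7P gives P* = 41.76, Q* = 29.32.
With the subsidy, sellers receive Ps = Pb + 18 for each unit, where Pb is the price buyers pay.
Supply in terms of Pb becomes Qs = -263 + 7(Pb + 18) = -137 + 7Pb. Setting this equal to demand: 259 - 5.5Pb = -137 + 7Pb, so Pb = 31.68.
Sellers receive Ps = 31.68 + 18 = 49.68; Q' = 259 − 5.5·31.68 = 84.76.
Buyers' price falls by P* − Pb = 41.76 − 31.68 = 10.08; sellers' price rises by Ps − P* = 49.68 − 41.76 = 7.92.
So producers capture 7.92/18 = 0.44 of each unit of subsidy.

Producer share = 0.44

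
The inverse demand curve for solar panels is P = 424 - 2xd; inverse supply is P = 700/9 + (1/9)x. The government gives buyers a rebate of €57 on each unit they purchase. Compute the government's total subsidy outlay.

Government cost = €10887

Pre-subsidy: 424 - 2x = 700/9 + (1/9)x gives x* = 164 and P* = 96.
With the rebate, buyers effectively pay Pb = Ps − 57, where Ps is the price sellers receive.
On the curves, Pb = 424 - 2x and Ps = 700/9 + (1/9)x; the wedge Ps − Pb = 57 gives 700/9 + (1/9)x − (424 - 2x) = 57, so x' = 191.
Then Pb = 424 − 2·191 = 42 and Ps = 700/9 + (1/9)·191 = 99.
Government outlay = subsidy × quantity = 57 × 191 = 10887.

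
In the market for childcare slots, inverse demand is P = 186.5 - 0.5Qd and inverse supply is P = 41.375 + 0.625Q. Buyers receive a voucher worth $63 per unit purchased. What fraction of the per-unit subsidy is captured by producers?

Producer share = 5/9

Pre-subsidy: 186.5 - 0.5Q = 41.375 + 0.625Q gives Q* = 129 and P* = 122.
With the rebate, buyers effectively pay Pb = Ps − 63, where Ps is the price sellers receive.
On the curves, Pb = 186.5 - 0.5Q and Ps = 41.375 + 0.625Q; the wedge Ps − Pb = 63 gives 41.375 + 0.625Q − (186.5 - 0.5Q) = 63, so Q' = 185.
Then Pb = 186.5 − 0.5·185 = 94 and Ps = 41.375 + 0.625·185 = 157.
Buyers' price falls by P* − Pb = 122 − 94 = 28; sellers' price rises by Ps − P* = 157 − 122 = 35.
So producers capture 35/63 = 5/9 of each unit of subsidy.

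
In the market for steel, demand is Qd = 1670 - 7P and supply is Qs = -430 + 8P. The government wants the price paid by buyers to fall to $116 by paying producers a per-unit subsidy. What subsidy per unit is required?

Required subsidy s = $45 per unit

At a buyer price of 116, quantity demanded is 1670 − 7·116 = 858.
Sellers supply 858 only when they receive Ps with -430 + 8·Ps = 858, i.e. Ps = 161.
s = Ps − Pb = 161 − 116 = 45.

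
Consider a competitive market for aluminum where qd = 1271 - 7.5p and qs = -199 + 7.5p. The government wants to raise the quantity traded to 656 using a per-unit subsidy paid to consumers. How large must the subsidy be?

At q = 656, invert demand for the buyer price: pb = (1271 − 656)/7.5 = 82; invert supply for the seller price: ps = (656 − (-199))/7.5 = 114.
The subsidy must fill the gap: s = ps − pb = 114 − 82 = 32.

Required subsidy s = 32 per unit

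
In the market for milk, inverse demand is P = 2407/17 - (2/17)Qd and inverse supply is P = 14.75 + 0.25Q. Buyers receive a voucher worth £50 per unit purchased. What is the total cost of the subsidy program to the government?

Government cost = £24050

Pre-subsidy: 2407/17 - (2/17)Q = 14.75 + 0.25Q gives Q* = 345 and P* = 101.
With the rebate, buyers effectively pay Pb = Ps − 50, where Ps is the price sellers receive.
On the curves, Pb = 2407/17 - (2/17)Q and Ps = 14.75 + 0.25Q; the wedge Ps − Pb = 50 gives 14.75 + 0.25Q − (2407/17 - (2/17)Q) = 50, so Q' = 481.
Then Pb = 2407/17 − (2/17)·481 = 85 and Ps = 14.75 + 0.25·481 = 135.
Government outlay = subsidy × quantity = 50 × 481 = 24050.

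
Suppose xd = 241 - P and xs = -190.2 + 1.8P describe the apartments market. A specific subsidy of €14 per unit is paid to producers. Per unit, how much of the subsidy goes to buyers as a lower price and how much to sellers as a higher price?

Pre-subsidy: 241 - P = -190.2 + 1.8P gives P* = 154, x* = 87.
With the subsidy, sellers receive Ps = Pb + 14 for each unit, where Pb is the price buyers pay.
Supply in terms of Pb becomes xs = -190.2 + 1.8(Pb + 14) = -165 + 1.8Pb. Setting this equal to demand: 241 - Pb = -165 + 1.8Pb, so Pb = 145.
Sellers receive Ps = 145 + 14 = 159; x' = 241 − 1·145 = 96.
Buyers' price falls by P* − Pb = 154 − 145 = 9; sellers' price rises by Ps − P* = 159 − 154 = 5.

Buyers gain €9 per unit; sellers gain €5 per unit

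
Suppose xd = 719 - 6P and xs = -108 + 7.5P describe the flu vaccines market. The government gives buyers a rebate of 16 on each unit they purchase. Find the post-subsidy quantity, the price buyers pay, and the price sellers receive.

x' = 3643/9; buyers pay 1414/27; sellers receive 1846/27

Pre-subsidy: 719 - 6P = -108 + 7.5P gives P* = 1654/27, x* = 3163/9.
With the rebate, buyers effectively pay Pb = Ps − 16, where Ps is the price sellers receive.
Demand in terms of Ps becomes xd = 719 − 6(Ps − 16) = 815 - 6Ps. Setting this equal to supply: 815 - 6Ps = -108 + 7.5Ps, so Ps = 1846/27.
Buyers pay Pb = 1846/27 − 16 = 1414/27; x' = -108 + 7.5·(1846/27) = 3643/9.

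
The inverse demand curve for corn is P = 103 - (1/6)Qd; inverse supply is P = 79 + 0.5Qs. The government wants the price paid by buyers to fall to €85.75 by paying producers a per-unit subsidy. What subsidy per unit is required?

At a buyer price of 85.75, quantity demanded is 618 − 6·85.75 = 103.5.
Sellers supply 103.5 only when they receive Ps = 79 + 0.5·103.5 = 130.75.
s = Ps − Pb = 130.75 − 85.75 = 45.

Required subsidy s = €45 per unit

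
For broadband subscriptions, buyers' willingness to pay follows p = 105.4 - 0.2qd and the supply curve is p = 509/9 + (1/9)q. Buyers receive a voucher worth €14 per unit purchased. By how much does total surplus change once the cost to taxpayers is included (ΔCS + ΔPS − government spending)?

Net change in total surplus = -€315

Pre-subsidy: 105.4 - 0.2q = 509/9 + (1/9)q gives q* = 157 and p* = 74.
With the rebate, buyers effectively pay pb = ps − 14, where ps is the price sellers receive.
On the curves, pb = 105.4 - 0.2q and ps = 509/9 + (1/9)q; the wedge ps − pb = 14 gives 509/9 + (1/9)q − (105.4 - 0.2q) = 14, so q' = 202.
Then pb = 105.4 − 0.2·202 = 65 and ps = 509/9 + (1/9)·202 = 79.
ΔCS = ½(157 + 202)(74 − 65) = 1615.5; ΔPS = ½(157 + 202)(79 − 74) = 897.5.
Government spending = 14 × 202 = 2828.
Net change = 1615.5 + 897.5 − 2828 = -315. The loss equals the DWL triangle ½·14·45.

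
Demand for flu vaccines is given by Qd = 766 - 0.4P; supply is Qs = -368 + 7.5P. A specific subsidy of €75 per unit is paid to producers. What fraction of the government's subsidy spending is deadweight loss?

DWL / government spending = 1125/58228

Pre-subsidy: 766 - 0.4P = -368 + 7.5P gives P* = 11340/79, Q* = 55978/79.
With the subsidy, sellers receive Ps = Pb + 75 for each unit, where Pb is the price buyers pay.
Supply in terms of Pb becomes Qs = -368 + 7.5(Pb + 75) = 194.5 + 7.5Pb. Setting this equal to demand: 766 - 0.4Pb = 194.5 + 7.5Pb, so Pb = 5715/79.
Sellers receive Ps = 5715/79 + 75 = 11640/79; Q' = 766 − 0.4·(5715/79) = 58228/79.
ΔCS = ½(55978/79 + 58228/79)(11340/79 − 5715/79) = 321204375/6241; ΔPS = ½(55978/79 + 58228/79)(11640/79 − 11340/79) = 17130900/6241.
Government spending = 75 × 58228/79 = 4367100/79.
DWL = ½ × 75 × (58228/79 − 55978/79) = 84375/79; fraction = (84375/79) / (4367100/79) = 1125/58228.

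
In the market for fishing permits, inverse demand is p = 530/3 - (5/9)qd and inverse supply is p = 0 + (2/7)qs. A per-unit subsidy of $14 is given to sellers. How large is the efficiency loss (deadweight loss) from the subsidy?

Pre-subsidy: 530/3 - (5/9)q = 0 + (2/7)q gives q* = 210 and p* = 60.
With the subsidy, sellers receive ps = pb + 14 for each unit, where pb is the price buyers pay.
On the curves, pb = 530/3 - (5/9)q and ps = 0 + (2/7)q; the wedge ps − pb = 14 gives 0 + (2/7)q − (530/3 - (5/9)q) = 14, so q' = 12012/53.
Then pb = 530/3 − (5/9)·(12012/53) = 2690/53 and ps = 0 + (2/7)·(12012/53) = 3432/53.
The subsidy expands output by 12012/53 − 210 = 882/53 past the efficient level; on those units the gap between marginal cost and willingness to pay runs from 0 up to 14.
DWL = ½ × 14 × 882/53 = 6174/53.

Deadweight loss = 6174/53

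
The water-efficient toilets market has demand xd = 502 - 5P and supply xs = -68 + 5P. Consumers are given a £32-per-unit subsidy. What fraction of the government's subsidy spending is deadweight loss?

DWL / government spending = 40/297

Pre-subsidy: 502 - 5P = -68 + 5P gives P* = 57, x* = 217.
With the rebate, buyers effectively pay Pb = Ps − 32, where Ps is the price sellers receive.
Demand in terms of Ps becomes xd = 502 − 5(Ps − 32) = 662 - 5Ps. Setting this equal to supply: 662 - 5Ps = -68 + 5Ps, so Ps = 73.
Buyers pay Pb = 73 − 32 = 41; x' = -68 + 5·73 = 297.
ΔCS = ½(217 + 297)(57 − 41) = 4112; ΔPS = ½(217 + 297)(73 − 57) = 4112.
Government spending = 32 × 297 = 9504.
DWL = ½ × 32 × (297 − 217) = 1280; fraction = 1280 / 9504 = 40/297.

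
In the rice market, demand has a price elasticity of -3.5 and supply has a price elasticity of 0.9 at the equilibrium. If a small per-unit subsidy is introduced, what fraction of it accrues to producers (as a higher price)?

Producer share = 35/44

For a small subsidy around the equilibrium, the benefit split depends on the relative slopes, which at a point are proportional to the elasticities.
Buyer share = εs/(εs + |εd|) = 0.9/(0.9 + 3.5) = 9/44; seller share = |εd|/(εs + |εd|) = 35/44.
So producers capture 35/44 of the subsidy.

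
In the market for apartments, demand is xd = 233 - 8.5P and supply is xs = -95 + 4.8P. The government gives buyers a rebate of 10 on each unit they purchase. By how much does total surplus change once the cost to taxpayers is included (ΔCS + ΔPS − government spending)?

Pre-subsidy: 233 - 8.5P = -95 + 4.8P gives P* = 3280/133, x* = 3109/133.
With the rebate, buyers effectively pay Pb = Ps − 10, where Ps is the price sellers receive.
Demand in terms of Ps becomes xd = 233 − 8.5(Ps − 10) = 318 - 8.5Ps. Setting this equal to supply: 318 - 8.5Ps = -95 + 4.8Ps, so Ps = 590/19.
Buyers pay Pb = 590/19 − 10 = 400/19; x' = -95 + 4.8·(590/19) = 1027/19.
ΔCS = ½(3109/133 + 1027/19)(3280/133 − 400/19) = 130080/931; ΔPS = ½(3109/133 + 1027/19)(590/19 − 3280/133) = 230350/931.
Government spending = 10 × 1027/19 = 10270/19.
Net change = 130080/931 + 230350/931 − 10270/19 = -20400/133. The loss equals the DWL triangle ½·10·4080/133.

Net change in total surplus = -20400/133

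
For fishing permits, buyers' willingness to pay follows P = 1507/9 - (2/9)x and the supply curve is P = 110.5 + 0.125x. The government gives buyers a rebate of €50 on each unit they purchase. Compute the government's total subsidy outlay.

Government cost = €15400

Pre-subsidy: 1507/9 - (2/9)x = 110.5 + 0.125x gives x* = 164 and P* = 131.
With the rebate, buyers effectively pay Pb = Ps − 50, where Ps is the price sellers receive.
On the curves, Pb = 1507/9 - (2/9)x and Ps = 110.5 + 0.125x; the wedge Ps − Pb = 50 gives 110.5 + 0.125x − (1507/9 - (2/9)x) = 50, so x' = 308.
Then Pb = 1507/9 − (2/9)·308 = 99 and Ps = 110.5 + 0.125·308 = 149.
Government outlay = subsidy × quantity = 50 × 308 = 15400.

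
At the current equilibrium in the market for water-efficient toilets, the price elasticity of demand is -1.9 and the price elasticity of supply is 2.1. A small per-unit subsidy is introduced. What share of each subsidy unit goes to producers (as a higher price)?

Producer share = 0.475

For a small subsidy around the equilibrium, the benefit split depends on the relative slopes, which at a point are proportional to the elasticities.
Buyer share = εs/(εs + |εd|) = 2.1/(2.1 + 1.9) = 0.525; seller share = |εd|/(εs + |εd|) = 0.475.
So producers capture 0.475 of the subsidy.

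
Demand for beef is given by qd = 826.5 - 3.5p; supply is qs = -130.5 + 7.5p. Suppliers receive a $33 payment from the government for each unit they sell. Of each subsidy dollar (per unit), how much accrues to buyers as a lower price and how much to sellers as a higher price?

Pre-subsidy: 826.5 - 3.5p = -130.5 + 7.5p gives p* = 87, q* = 522.
With the subsidy, sellers receive ps = pb + 33 for each unit, where pb is the price buyers pay.
Supply in terms of pb becomes qs = -130.5 + 7.5(pb + 33) = 117 + 7.5pb. Setting this equal to demand: 826.5 - 3.5pb = 117 + 7.5pb, so pb = 64.5.
Sellers receive ps = 64.5 + 33 = 97.5; q' = 826.5 − 3.5·64.5 = 600.75.
Buyers' price falls by p* − pb = 87 − 64.5 = 22.5; sellers' price rises by ps − p* = 97.5 − 87 = 10.5.

Buyers gain $22.5 per unit; sellers gain $10.5 per unit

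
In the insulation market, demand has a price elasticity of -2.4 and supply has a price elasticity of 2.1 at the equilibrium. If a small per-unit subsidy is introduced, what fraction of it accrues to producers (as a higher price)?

Producer share = 8/15

For a small subsidy around the equilibrium, the benefit split depends on the relative slopes, which at a point are proportional to the elasticities.
Buyer share = εs/(εs + |εd|) = 2.1/(2.1 + 2.4) = 7/15; seller share = |εd|/(εs + |εd|) = 8/15.
So producers capture 8/15 of the subsidy.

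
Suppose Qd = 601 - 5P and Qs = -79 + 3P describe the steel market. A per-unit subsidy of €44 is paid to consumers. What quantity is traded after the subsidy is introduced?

Q' = 258.5

Pre-subsidy: 601 - 5P = -79 + 3P gives P* = 85, Q* = 176.
With the rebate, buyers effectively pay Pb = Ps − 44, where Ps is the price sellers receive.
Demand in terms of Ps becomes Qd = 601 − 5(Ps − 44) = 821 - 5Ps. Setting this equal to supply: 821 - 5Ps = -79 + 3Ps, so Ps = 112.5.
Buyers pay Pb = 112.5 − 44 = 68.5; Q' = -79 + 3·112.5 = 258.5.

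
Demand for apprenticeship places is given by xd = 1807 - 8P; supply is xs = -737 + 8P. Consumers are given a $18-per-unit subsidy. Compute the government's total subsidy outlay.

Pre-subsidy: 1807 - 8P = -737 + 8P gives P* = 159, x* = 535.
With the rebate, buyers effectively pay Pb = Ps − 18, where Ps is the price sellers receive.
Demand in terms of Ps becomes xd = 1807 − 8(Ps − 18) = 1951 - 8Ps. Setting this equal to supply: 1951 - 8Ps = -737 + 8Ps, so Ps = 168.
Buyers pay Pb = 168 − 18 = 150; x' = -737 + 8·168 = 607.
Government outlay = subsidy × quantity = 18 × 607 = 10926.

Government cost = $10926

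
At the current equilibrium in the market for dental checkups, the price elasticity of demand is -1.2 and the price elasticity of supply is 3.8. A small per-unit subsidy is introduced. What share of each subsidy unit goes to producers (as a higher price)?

Producer share = 0.24

For a small subsidy around the equilibrium, the benefit split depends on the relative slopes, which at a point are proportional to the elasticities.
Buyer share = εs/(εs + |εd|) = 3.8/(3.8 + 1.2) = 0.76; seller share = |εd|/(εs + |εd|) = 0.24.
So producers capture 0.24 of the subsidy.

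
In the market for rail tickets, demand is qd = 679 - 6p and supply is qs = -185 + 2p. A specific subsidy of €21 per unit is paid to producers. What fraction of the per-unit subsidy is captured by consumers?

Consumer share = 0.25

Pre-subsidy: 679 - 6p = -185 + 2p gives p* = 108, q* = 31.
With the subsidy, sellers receive ps = pb + 21 for each unit, where pb is the price buyers pay.
Supply in terms of pb becomes qs = -185 + 2(pb + 21) = -143 + 2pb. Setting this equal to demand: 679 - 6pb = -143 + 2pb, so pb = 102.75.
Sellers receive ps = 102.75 + 21 = 123.75; q' = 679 − 6·102.75 = 62.5.
Buyers' price falls by p* − pb = 108 − 102.75 = 5.25; sellers' price rises by ps − p* = 123.75 − 108 = 15.75.
So consumers capture 5.25/21 = 0.25 of each unit of subsidy.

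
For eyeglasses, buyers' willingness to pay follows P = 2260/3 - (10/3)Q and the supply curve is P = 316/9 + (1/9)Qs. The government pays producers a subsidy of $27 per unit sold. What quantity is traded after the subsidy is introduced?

Pre-subsidy: 2260/3 - (10/3)Q = 316/9 + (1/9)Q gives Q* = 6464/31 and P* = 5420/93.
With the subsidy, sellers receive Ps = Pb + 27 for each unit, where Pb is the price buyers pay.
On the curves, Pb = 2260/3 - (10/3)Q and Ps = 316/9 + (1/9)Q; the wedge Ps − Pb = 27 gives 316/9 + (1/9)Q − (2260/3 - (10/3)Q) = 27, so Q' = 6707/31.
Then Pb = 2260/3 − (10/3)·(6707/31) = 2990/93 and Ps = 316/9 + (1/9)·(6707/31) = 5501/93.

Q' = 6707/31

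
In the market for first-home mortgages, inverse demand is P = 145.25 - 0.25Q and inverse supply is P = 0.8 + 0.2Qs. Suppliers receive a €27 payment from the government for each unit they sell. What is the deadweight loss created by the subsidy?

Pre-subsidy: 145.25 - 0.25Q = 0.8 + 0.2Q gives Q* = 321 and P* = 65.
With the subsidy, sellers receive Ps = Pb + 27 for each unit, where Pb is the price buyers pay.
On the curves, Pb = 145.25 - 0.25Q and Ps = 0.8 + 0.2Q; the wedge Ps − Pb = 27 gives 0.8 + 0.2Q − (145.25 - 0.25Q) = 27, so Q' = 381.
Then Pb = 145.25 − 0.25·381 = 50 and Ps = 0.8 + 0.2·381 = 77.
The subsidy expands output by 381 − 321 = 60 past the efficient level; on those units the gap between marginal cost and willingness to pay runs from 0 up to 27.
DWL = ½ × 27 × 60 = 810.

Deadweight loss = €810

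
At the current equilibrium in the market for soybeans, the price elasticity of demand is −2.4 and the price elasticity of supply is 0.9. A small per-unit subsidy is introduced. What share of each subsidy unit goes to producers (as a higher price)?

Producer share = 8/11

For a small subsidy around the equilibrium, the benefit split depends on the relative slopes, which at a point are proportional to the elasticities.
Buyer share = εs/(εs + |εd|) = 0.9/(0.9 + 2.4) = 3/11; seller share = |εd|/(εs + |εd|) = 8/11.
So producers capture 8/11 of the subsidy.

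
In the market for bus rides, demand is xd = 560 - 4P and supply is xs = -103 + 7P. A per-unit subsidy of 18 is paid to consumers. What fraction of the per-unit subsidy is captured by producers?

Pre-subsidy: 560 - 4P = -103 + 7P gives P* = 663/11, x* = 3508/11.
With the rebate, buyers effectively pay Pb = Ps − 18, where Ps is the price sellers receive.
Demand in terms of Ps becomes xd = 560 − 4(Ps − 18) = 632 - 4Ps. Setting this equal to supply: 632 - 4Ps = -103 + 7Ps, so Ps = 735/11.
Buyers pay Pb = 735/11 − 18 = 537/11; x' = -103 + 7·(735/11) = 4012/11.
Buyers' price falls by P* − Pb = 663/11 − 537/11 = 126/11; sellers' price rises by Ps − P* = 735/11 − 663/11 = 72/11.
So producers capture (72/11)/18 = 4/11 of each unit of subsidy.

Producer share = 4/11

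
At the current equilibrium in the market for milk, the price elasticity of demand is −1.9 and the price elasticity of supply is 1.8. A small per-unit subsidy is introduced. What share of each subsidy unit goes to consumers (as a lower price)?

For a small subsidy around the equilibrium, the benefit split depends on the relative slopes, which at a point are proportional to the elasticities.
Buyer share = εs/(εs + |εd|) = 1.8/(1.8 + 1.9) = 18/37; seller share = |εd|/(εs + |εd|) = 19/37.

Consumer share = 18/37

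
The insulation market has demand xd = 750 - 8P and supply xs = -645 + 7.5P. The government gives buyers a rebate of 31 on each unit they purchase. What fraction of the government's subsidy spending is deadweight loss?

DWL / government spending = 0.4

Pre-subsidy: 750 - 8P = -645 + 7.5P gives P* = 90, x* = 30.
With the rebate, buyers effectively pay Pb = Ps − 31, where Ps is the price sellers receive.
Demand in terms of Ps becomes xd = 750 − 8(Ps − 31) = 998 - 8Ps. Setting this equal to supply: 998 - 8Ps = -645 + 7.5Ps, so Ps = 106.
Buyers pay Pb = 106 − 31 = 75; x' = -645 + 7.5·106 = 150.
ΔCS = ½(30 + 150)(90 − 75) = 1350; ΔPS = ½(30 + 150)(106 − 90) = 1440.
Government spending = 31 × 150 = 4650.
DWL = ½ × 31 × (150 − 30) = 1860; fraction = 1860 / 4650 = 0.4.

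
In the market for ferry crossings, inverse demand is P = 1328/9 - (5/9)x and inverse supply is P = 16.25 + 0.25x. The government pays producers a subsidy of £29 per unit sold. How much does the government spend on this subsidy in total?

Pre-subsidy: 1328/9 - (5/9)x = 16.25 + 0.25x gives x* = 163 and P* = 57.
With the subsidy, sellers receive Ps = Pb + 29 for each unit, where Pb is the price buyers pay.
On the curves, Pb = 1328/9 - (5/9)x and Ps = 16.25 + 0.25x; the wedge Ps − Pb = 29 gives 16.25 + 0.25x − (1328/9 - (5/9)x) = 29, so x' = 199.
Then Pb = 1328/9 − (5/9)·199 = 37 and Ps = 16.25 + 0.25·199 = 66.
Government outlay = subsidy × quantity = 29 × 199 = 5771.

Government cost = £5771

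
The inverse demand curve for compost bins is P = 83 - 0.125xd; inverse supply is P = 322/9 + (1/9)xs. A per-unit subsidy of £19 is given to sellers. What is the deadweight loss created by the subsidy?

Pre-subsidy: 83 - 0.125x = 322/9 + (1/9)x gives x* = 200 and P* = 58.
With the subsidy, sellers receive Ps = Pb + 19 for each unit, where Pb is the price buyers pay.
On the curves, Pb = 83 - 0.125x and Ps = 322/9 + (1/9)x; the wedge Ps − Pb = 19 gives 322/9 + (1/9)x − (83 - 0.125x) = 19, so x' = 4768/17.
Then Pb = 83 − 0.125·(4768/17) = 815/17 and Ps = 322/9 + (1/9)·(4768/17) = 1138/17.
The subsidy expands output by 4768/17 − 200 = 1368/17 past the efficient level; on those units the gap between marginal cost and willingness to pay runs from 0 up to 19.
DWL = ½ × 19 × 1368/17 = 12996/17.

Deadweight loss = 12996/17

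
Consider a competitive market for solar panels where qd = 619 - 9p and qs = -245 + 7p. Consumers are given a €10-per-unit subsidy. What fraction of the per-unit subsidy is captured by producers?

Pre-subsidy: 619 - 9p = -245 + 7p gives p* = 54, q* = 133.
With the rebate, buyers effectively pay pb = ps − 10, where ps is the price sellers receive.
Demand in terms of ps becomes qd = 619 − 9(ps − 10) = 709 - 9ps. Setting this equal to supply: 709 - 9ps = -245 + 7ps, so ps = 59.625.
Buyers pay pb = 59.625 − 10 = 49.625; q' = -245 + 7·59.625 = 172.375.
Buyers' price falls by p* − pb = 54 − 49.625 = 4.375; sellers' price rises by ps − p* = 59.625 − 54 = 5.625.
So producers capture 5.625/10 = 0.5625 of each unit of subsidy.

Producer share = 0.5625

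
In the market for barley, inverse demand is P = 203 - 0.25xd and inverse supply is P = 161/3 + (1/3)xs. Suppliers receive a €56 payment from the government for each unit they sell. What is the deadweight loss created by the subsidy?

Pre-subsidy: 203 - 0.25x = 161/3 + (1/3)x gives x* = 256 and P* = 139.
With the subsidy, sellers receive Ps = Pb + 56 for each unit, where Pb is the price buyers pay.
On the curves, Pb = 203 - 0.25x and Ps = 161/3 + (1/3)x; the wedge Ps − Pb = 56 gives 161/3 + (1/3)x − (203 - 0.25x) = 56, so x' = 352.
Then Pb = 203 − 0.25·352 = 115 and Ps = 161/3 + (1/3)·352 = 171.
The subsidy expands output by 352 − 256 = 96 past the efficient level; on those units the gap between marginal cost and willingness to pay runs from 0 up to 56.
DWL = ½ × 56 × 96 = 2688.

Deadweight loss = €2688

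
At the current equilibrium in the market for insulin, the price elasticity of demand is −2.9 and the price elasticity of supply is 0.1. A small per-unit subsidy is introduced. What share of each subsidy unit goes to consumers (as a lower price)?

For a small subsidy around the equilibrium, the benefit split depends on the relative slopes, which at a point are proportional to the elasticities.
Buyer share = εs/(εs + |εd|) = 0.1/(0.1 + 2.9) = 1/30; seller share = |εd|/(εs + |εd|) = 29/30.

Consumer share = 1/30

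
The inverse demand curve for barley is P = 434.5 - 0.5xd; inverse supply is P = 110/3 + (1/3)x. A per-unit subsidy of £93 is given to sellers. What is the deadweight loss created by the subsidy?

Deadweight loss = £5189.4

Pre-subsidy: 434.5 - 0.5x = 110/3 + (1/3)x gives x* = 477.4 and P* = 195.8.
With the subsidy, sellers receive Ps = Pb + 93 for each unit, where Pb is the price buyers pay.
On the curves, Pb = 434.5 - 0.5x and Ps = 110/3 + (1/3)x; the wedge Ps − Pb = 93 gives 110/3 + (1/3)x − (434.5 - 0.5x) = 93, so x' = 589.
Then Pb = 434.5 − 0.5·589 = 140 and Ps = 110/3 + (1/3)·589 = 233.
The subsidy expands output by 589 − 477.4 = 111.6 past the efficient level; on those units the gap between marginal cost and willingness to pay runs from 0 up to 93.
DWL = ½ × 93 × 111.6 = 5189.4.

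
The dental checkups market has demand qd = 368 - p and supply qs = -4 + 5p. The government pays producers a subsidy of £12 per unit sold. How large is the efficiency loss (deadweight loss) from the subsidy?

Pre-subsidy: 368 - p = -4 + 5p gives p* = 62, q* = 306.
With the subsidy, sellers receive ps = pb + 12 for each unit, where pb is the price buyers pay.
Supply in terms of pb becomes qs = -4 + 5(pb + 12) = 56 + 5pb. Setting this equal to demand: 368 - pb = 56 + 5pb, so pb = 52.
Sellers receive ps = 52 + 12 = 64; q' = 368 − 1·52 = 316.
The subsidy expands output by 316 − 306 = 10 past the efficient level; on those units the gap between marginal cost and willingness to pay runs from 0 up to 12.
DWL = ½ × 12 × 10 = 60.

Deadweight loss = £60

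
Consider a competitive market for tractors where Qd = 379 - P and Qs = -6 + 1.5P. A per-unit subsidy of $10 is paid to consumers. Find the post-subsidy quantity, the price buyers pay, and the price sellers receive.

Q' = 231; buyers pay $148; sellers receive $158

Pre-subsidy: 379 - P = -6 + 1.5P gives P* = 154, Q* = 225.
With the rebate, buyers effectively pay Pb = Ps − 10, where Ps is the price sellers receive.
Demand in terms of Ps becomes Qd = 379 − 1(Ps − 10) = 389 - Ps. Setting this equal to supply: 389 - Ps = -6 + 1.5Ps, so Ps = 158.
Buyers pay Pb = 158 − 10 = 148; Q' = -6 + 1.5·158 = 231.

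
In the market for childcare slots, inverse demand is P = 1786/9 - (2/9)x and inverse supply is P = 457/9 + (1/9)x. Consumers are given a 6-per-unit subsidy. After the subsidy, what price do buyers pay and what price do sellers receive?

Buyers pay 96; sellers receive 102

Pre-subsidy: 1786/9 - (2/9)x = 457/9 + (1/9)x gives x* = 443 and P* = 100.
With the rebate, buyers effectively pay Pb = Ps − 6, where Ps is the price sellers receive.
On the curves, Pb = 1786/9 - (2/9)x and Ps = 457/9 + (1/9)x; the wedge Ps − Pb = 6 gives 457/9 + (1/9)x − (1786/9 - (2/9)x) = 6, so x' = 461.
Then Pb = 1786/9 − (2/9)·461 = 96 and Ps = 457/9 + (1/9)·461 = 102.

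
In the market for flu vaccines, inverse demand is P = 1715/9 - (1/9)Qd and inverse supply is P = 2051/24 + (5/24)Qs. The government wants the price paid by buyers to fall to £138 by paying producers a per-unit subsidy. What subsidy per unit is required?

Required subsidy s = £46 per unit

At a buyer price of 138, quantity demanded is 1715 − 9·138 = 473.
Sellers supply 473 only when they receive Ps = 2051/24 + (5/24)·473 = 184.
s = Ps − Pb = 184 − 138 = 46.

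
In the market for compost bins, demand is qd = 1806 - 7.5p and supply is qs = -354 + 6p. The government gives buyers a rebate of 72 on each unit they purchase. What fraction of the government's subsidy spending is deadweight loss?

Pre-subsidy: 1806 - 7.5p = -354 + 6p gives p* = 160, q* = 606.
With the rebate, buyers effectively pay pb = ps − 72, where ps is the price sellers receive.
Demand in terms of ps becomes qd = 1806 − 7.5(ps − 72) = 2346 - 7.5ps. Setting this equal to supply: 2346 - 7.5ps = -354 + 6ps, so ps = 200.
Buyers pay pb = 200 − 72 = 128; q' = -354 + 6·200 = 846.
ΔCS = ½(606 + 846)(160 − 128) = 23232; ΔPS = ½(606 + 846)(200 − 160) = 29040.
Government spending = 72 × 846 = 60912.
DWL = ½ × 72 × (846 − 606) = 8640; fraction = 8640 / 60912 = 20/141.

DWL / government spending = 20/141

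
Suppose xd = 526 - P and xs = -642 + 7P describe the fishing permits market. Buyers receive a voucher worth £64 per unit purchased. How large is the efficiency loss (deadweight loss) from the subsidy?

Pre-subsidy: 526 - P = -642 + 7P gives P* = 146, x* = 380.
With the rebate, buyers effectively pay Pb = Ps − 64, where Ps is the price sellers receive.
Demand in terms of Ps becomes xd = 526 − 1(Ps − 64) = 590 - Ps. Setting this equal to supply: 590 - Ps = -642 + 7Ps, so Ps = 154.
Buyers pay Pb = 154 − 64 = 90; x' = -642 + 7·154 = 436.
The subsidy expands output by 436 − 380 = 56 past the efficient level; on those units the gap between marginal cost and willingness to pay runs from 0 up to 64.
DWL = ½ × 64 × 56 = 1792.

Deadweight loss = £1792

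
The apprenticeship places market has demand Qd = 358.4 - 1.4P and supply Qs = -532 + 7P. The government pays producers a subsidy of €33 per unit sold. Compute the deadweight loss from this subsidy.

Pre-subsidy: 358.4 - 1.4P = -532 + 7P gives P* = 106, Q* = 210.
With the subsidy, sellers receive Ps = Pb + 33 for each unit, where Pb is the price buyers pay.
Supply in terms of Pb becomes Qs = -532 + 7(Pb + 33) = -301 + 7Pb. Setting this equal to demand: 358.4 - 1.4Pb = -301 + 7Pb, so Pb = 78.5.
Sellers receive Ps = 78.5 + 33 = 111.5; Q' = 358.4 − 1.4·78.5 = 248.5.
The subsidy expands output by 248.5 − 210 = 38.5 past the efficient level; on those units the gap between marginal cost and willingness to pay runs from 0 up to 33.
DWL = ½ × 33 × 38.5 = 635.25.

Deadweight loss = €635.25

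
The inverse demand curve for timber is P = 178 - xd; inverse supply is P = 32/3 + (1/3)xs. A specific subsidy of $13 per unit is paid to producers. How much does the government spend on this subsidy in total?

Pre-subsidy: 178 - x = 32/3 + (1/3)x gives x* = 125.5 and P* = 52.5.
With the subsidy, sellers receive Ps = Pb + 13 for each unit, where Pb is the price buyers pay.
On the curves, Pb = 178 - x and Ps = 32/3 + (1/3)x; the wedge Ps − Pb = 13 gives 32/3 + (1/3)x − (178 - x) = 13, so x' = 135.25.
Then Pb = 178 − 1·135.25 = 42.75 and Ps = 32/3 + (1/3)·135.25 = 55.75.
Government outlay = subsidy × quantity = 13 × 135.25 = 1758.25.

Government cost = $1758.25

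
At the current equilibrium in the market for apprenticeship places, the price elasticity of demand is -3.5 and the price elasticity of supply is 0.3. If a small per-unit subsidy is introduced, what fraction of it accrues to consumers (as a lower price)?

For a small subsidy around the equilibrium, the benefit split depends on the relative slopes, which at a point are proportional to the elasticities.
Buyer share = εs/(εs + |εd|) = 0.3/(0.3 + 3.5) = 3/38; seller share = |εd|/(εs + |εd|) = 35/38.

Consumer share = 3/38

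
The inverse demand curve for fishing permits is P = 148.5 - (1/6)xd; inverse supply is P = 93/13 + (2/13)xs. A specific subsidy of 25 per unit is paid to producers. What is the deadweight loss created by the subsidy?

Deadweight loss = 975

Pre-subsidy: 148.5 - (1/6)x = 93/13 + (2/13)x gives x* = 441 and P* = 75.
With the subsidy, sellers receive Ps = Pb + 25 for each unit, where Pb is the price buyers pay.
On the curves, Pb = 148.5 - (1/6)x and Ps = 93/13 + (2/13)x; the wedge Ps − Pb = 25 gives 93/13 + (2/13)x − (148.5 - (1/6)x) = 25, so x' = 519.
Then Pb = 148.5 − (1/6)·519 = 62 and Ps = 93/13 + (2/13)·519 = 87.
The subsidy expands output by 519 − 441 = 78 past the efficient level; on those units the gap between marginal cost and willingness to pay runs from 0 up to 25.
DWL = ½ × 25 × 78 = 975.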